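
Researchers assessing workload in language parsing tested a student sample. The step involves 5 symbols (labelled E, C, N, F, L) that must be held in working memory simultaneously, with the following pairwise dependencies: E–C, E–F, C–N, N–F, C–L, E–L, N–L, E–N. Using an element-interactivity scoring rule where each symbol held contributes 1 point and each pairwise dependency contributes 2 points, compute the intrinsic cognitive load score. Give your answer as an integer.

Count of symbols held simultaneously: 5.
Count of pairwise dependencies listed: 8.
Element contribution: 5 × 1 = 5.
Interaction contribution: 8 × 2 = 16.
Intrinsic load = 5 + 16 = 21.

21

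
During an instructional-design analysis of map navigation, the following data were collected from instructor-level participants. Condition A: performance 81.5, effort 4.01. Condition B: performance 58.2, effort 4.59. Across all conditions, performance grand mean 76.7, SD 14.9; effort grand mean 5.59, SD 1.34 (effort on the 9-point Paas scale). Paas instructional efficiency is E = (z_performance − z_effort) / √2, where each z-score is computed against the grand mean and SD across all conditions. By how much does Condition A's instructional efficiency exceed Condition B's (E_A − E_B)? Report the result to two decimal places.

1.41

Condition A: z_P = (81.5 − 76.7)/14.9 = 0.3221; z_E = (4.01 − 5.59)/1.34 = -1.1791; E_A = (0.3221 − (-1.1791))/√2 = 1.0615.
Condition B: z_P = (58.2 − 76.7)/14.9 = -1.2416; z_E = (4.59 − 5.59)/1.34 = -0.7463; E_B = (-1.2416 − (-0.7463))/√2 = -0.3502.
E_A − E_B = 1.0615 − (-0.3502) = 1.4117 ≈ 1.41.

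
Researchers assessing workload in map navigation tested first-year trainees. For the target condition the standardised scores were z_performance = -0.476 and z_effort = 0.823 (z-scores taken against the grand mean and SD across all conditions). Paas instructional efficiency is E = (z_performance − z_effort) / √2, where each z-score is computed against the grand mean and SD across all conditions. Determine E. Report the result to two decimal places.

z_P − z_E = -0.476 − 0.823 = -1.2990.
E = -1.2990 / √2 = -1.2990 / 1.41421 = -0.9185 ≈ -0.92.

-0.92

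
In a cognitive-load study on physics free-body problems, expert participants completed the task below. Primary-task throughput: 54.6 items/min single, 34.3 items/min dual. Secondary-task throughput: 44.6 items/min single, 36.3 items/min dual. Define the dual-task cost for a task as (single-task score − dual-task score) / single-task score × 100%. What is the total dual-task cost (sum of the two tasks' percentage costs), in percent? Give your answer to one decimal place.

55.8

Primary cost = (54.6 − 34.3) / 54.6 × 100% = 37.1795%.
Secondary cost = (44.6 − 36.3) / 44.6 × 100% = 18.6099%.
Total = 37.1795% + 18.6099% = 55.7894% ≈ 55.8%.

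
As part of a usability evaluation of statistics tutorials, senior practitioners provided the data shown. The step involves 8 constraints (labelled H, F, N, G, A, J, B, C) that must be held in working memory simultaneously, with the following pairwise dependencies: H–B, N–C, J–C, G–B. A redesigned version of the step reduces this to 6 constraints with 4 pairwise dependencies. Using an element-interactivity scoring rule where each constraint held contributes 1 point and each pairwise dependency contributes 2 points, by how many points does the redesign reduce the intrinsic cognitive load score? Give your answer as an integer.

2

Original: 8 × 1 + 4 × 2 = 8 + 8 = 16.
Redesigned: 6 × 1 + 4 × 2 = 6 + 8 = 14.
Reduction = 16 − 14 = 2.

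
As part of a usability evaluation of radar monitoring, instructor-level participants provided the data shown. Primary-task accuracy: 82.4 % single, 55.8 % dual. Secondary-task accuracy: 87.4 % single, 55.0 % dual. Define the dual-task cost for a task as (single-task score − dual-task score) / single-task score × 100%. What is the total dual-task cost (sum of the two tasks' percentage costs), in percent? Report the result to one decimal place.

69.4

Primary cost = (82.4 − 55.8) / 82.4 × 100% = 32.2816%.
Secondary cost = (87.4 − 55.0) / 87.4 × 100% = 37.0709%.
Total = 32.2816% + 37.0709% = 69.3525% ≈ 69.4%.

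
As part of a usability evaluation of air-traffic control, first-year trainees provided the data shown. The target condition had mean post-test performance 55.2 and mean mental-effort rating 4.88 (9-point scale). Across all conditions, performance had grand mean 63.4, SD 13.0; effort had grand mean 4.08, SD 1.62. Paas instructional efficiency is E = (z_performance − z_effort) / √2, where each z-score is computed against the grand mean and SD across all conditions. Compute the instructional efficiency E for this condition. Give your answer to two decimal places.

z_performance = (55.2 − 63.4) / 13.0 = -8.2000 / 13.0 = -0.6308.
z_effort = (4.88 − 4.08) / 1.62 = 0.8000 / 1.62 = 0.4938.
z_P − z_E = -0.6308 − 0.4938 = -1.1246.
E = -1.1246 / √2 = -1.1246 / 1.41421 = -0.7952 ≈ -0.80.

-0.80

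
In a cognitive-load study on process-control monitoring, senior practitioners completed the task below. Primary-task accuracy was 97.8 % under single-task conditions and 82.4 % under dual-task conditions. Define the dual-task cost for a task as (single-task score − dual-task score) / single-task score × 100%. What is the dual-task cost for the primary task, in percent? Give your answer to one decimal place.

15.7

Cost = (97.8 − 82.4) / 97.8 × 100%
     = 15.4000 / 97.8 × 100% = 15.7464%.
≈ 15.7%.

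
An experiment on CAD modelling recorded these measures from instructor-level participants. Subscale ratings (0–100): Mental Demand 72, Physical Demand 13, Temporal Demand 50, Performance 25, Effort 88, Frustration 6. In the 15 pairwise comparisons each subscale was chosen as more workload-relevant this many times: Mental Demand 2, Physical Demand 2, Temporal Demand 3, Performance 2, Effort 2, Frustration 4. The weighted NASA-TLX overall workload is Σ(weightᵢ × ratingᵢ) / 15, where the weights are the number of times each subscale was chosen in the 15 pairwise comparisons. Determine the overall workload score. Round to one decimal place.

38.0

The tallies are the weights (they sum to 15).
Weighted sum = 2·72 + 2·13 + 3·50 + 2·25 + 2·88 + 4·6
            = 144 + 26 + 150 + 50 + 176 + 24 = 570.
Overall workload = 570 / 15 = 38.0000 ≈ 38.0.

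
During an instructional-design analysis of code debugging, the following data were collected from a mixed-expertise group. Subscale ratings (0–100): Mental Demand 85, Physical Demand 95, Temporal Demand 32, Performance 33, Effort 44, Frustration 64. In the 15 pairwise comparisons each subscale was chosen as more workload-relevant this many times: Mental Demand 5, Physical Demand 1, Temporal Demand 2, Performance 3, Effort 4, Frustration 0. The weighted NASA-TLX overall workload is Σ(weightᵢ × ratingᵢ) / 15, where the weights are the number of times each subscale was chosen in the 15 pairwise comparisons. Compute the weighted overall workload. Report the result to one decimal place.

57.3

The tallies are the weights (they sum to 15).
Weighted sum = 5·85 + 1·95 + 2·32 + 3·33 + 4·44 + 0·64
            = 425 + 95 + 64 + 99 + 176 + 0 = 859.
Overall workload = 859 / 15 = 57.2667 ≈ 57.3.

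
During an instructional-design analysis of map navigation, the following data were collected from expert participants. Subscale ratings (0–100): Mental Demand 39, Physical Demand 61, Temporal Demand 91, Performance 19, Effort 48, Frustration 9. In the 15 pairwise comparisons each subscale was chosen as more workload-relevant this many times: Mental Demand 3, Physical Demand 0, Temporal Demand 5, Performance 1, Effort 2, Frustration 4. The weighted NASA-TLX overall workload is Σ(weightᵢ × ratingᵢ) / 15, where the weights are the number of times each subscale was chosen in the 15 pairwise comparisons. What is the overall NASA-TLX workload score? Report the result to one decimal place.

The tallies are the weights (they sum to 15).
Weighted sum = 3·39 + 0·61 + 5·91 + 1·19 + 2·48 + 4·9
            = 117 + 0 + 455 + 19 + 96 + 36 = 723.
Overall workload = 723 / 15 = 48.2000 ≈ 48.2.

48.2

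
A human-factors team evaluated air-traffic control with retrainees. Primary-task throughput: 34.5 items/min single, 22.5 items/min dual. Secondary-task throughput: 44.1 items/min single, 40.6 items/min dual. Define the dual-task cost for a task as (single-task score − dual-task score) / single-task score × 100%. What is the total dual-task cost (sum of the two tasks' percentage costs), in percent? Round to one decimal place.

Primary cost = (34.5 − 22.5) / 34.5 × 100% = 34.7826%.
Secondary cost = (44.1 − 40.6) / 44.1 × 100% = 7.9365%.
Total = 34.7826% + 7.9365% = 42.7191% ≈ 42.7%.

42.7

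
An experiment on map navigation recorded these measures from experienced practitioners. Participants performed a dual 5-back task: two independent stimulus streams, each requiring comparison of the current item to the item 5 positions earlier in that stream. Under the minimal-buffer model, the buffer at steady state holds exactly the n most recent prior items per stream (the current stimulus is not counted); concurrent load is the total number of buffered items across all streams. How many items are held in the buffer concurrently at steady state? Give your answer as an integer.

Each stream's buffer holds its 5 most recent prior items.
Two independent streams: 2 × 5 = 10 buffered items at steady state.

10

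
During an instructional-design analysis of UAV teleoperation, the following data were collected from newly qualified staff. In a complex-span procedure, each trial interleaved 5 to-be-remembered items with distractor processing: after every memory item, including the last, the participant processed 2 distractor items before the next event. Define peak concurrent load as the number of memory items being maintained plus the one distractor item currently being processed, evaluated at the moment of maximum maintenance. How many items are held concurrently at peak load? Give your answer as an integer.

Maintenance is greatest during the distractor(s) after memory item 5: all 5 memory items are being held.
One distractor item is concurrently being processed.
Peak concurrent load = 5 + 1 = 6 items.

6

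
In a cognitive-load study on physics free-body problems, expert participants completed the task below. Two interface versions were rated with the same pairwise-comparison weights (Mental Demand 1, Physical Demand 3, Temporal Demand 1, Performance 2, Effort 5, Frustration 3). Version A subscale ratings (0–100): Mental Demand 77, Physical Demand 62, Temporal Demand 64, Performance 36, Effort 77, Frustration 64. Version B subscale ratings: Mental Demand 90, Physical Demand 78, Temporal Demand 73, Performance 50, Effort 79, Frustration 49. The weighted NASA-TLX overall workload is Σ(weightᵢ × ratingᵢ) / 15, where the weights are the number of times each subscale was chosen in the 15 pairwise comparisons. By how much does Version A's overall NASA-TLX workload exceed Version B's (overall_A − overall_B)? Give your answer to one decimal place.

-4.2

Version A weighted sum = 1·77 + 3·62 + 1·64 + 2·36 + 5·77 + 3·64 = 77 + 186 + 64 + 72 + 385 + 192 = 976; overall_A = 976/15 = 65.0667.
Version B weighted sum = 1·90 + 3·78 + 1·73 + 2·50 + 5·79 + 3·49 = 90 + 234 + 73 + 100 + 395 + 147 = 1039; overall_B = 1039/15 = 69.2667.
Difference = 65.0667 − 69.2667 = -4.2000 ≈ -4.2.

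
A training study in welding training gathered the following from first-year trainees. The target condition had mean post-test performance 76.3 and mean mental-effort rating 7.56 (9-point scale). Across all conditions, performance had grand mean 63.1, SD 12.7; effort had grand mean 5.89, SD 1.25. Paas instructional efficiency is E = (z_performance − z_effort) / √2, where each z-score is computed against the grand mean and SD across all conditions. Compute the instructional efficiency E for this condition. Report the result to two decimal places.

z_performance = (76.3 − 63.1) / 12.7 = 13.2000 / 12.7 = 1.0394.
z_effort = (7.56 − 5.89) / 1.25 = 1.6700 / 1.25 = 1.3360.
z_P − z_E = 1.0394 − 1.3360 = -0.2966.
E = -0.2966 / √2 = -0.2966 / 1.41421 = -0.2097 ≈ -0.21.

-0.21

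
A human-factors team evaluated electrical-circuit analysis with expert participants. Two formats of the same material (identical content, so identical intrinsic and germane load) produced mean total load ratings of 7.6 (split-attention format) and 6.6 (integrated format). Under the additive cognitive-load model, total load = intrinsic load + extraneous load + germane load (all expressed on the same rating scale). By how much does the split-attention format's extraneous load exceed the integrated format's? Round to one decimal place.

1.0

Intrinsic and germane load are equal across formats, so the difference in total load equals the difference in extraneous load.
Extraneous-load difference = 7.6 − 6.6 = 1.0.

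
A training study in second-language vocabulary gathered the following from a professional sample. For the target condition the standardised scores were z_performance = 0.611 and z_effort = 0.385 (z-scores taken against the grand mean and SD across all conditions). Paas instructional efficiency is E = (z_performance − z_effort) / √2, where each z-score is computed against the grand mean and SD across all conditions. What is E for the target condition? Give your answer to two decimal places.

z_P − z_E = 0.611 − 0.385 = 0.2260.
E = 0.2260 / √2 = 0.2260 / 1.41421 = 0.1598 ≈ 0.16.

0.16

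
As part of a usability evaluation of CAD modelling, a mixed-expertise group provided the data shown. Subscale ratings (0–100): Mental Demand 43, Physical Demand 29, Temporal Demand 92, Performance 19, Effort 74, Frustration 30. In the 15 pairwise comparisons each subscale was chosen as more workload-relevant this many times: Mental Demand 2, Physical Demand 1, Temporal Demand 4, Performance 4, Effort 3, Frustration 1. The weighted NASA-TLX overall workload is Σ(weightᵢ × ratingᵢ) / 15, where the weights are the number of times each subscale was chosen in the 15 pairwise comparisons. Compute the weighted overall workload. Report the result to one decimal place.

54.1

The tallies are the weights (they sum to 15).
Weighted sum = 2·43 + 1·29 + 4·92 + 4·19 + 3·74 + 1·30
            = 86 + 29 + 368 + 76 + 222 + 30 = 811.
Overall workload = 811 / 15 = 54.0667 ≈ 54.1.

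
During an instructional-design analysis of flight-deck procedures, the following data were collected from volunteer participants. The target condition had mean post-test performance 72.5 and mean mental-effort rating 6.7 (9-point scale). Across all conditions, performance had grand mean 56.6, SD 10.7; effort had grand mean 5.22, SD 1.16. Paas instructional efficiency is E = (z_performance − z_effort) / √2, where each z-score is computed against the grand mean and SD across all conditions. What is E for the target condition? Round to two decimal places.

z_performance = (72.5 − 56.6) / 10.7 = 15.9000 / 10.7 = 1.4860.
z_effort = (6.7 − 5.22) / 1.16 = 1.4800 / 1.16 = 1.2759.
z_P − z_E = 1.4860 − 1.2759 = 0.2101.
E = 0.2101 / √2 = 0.2101 / 1.41421 = 0.1486 ≈ 0.15.

0.15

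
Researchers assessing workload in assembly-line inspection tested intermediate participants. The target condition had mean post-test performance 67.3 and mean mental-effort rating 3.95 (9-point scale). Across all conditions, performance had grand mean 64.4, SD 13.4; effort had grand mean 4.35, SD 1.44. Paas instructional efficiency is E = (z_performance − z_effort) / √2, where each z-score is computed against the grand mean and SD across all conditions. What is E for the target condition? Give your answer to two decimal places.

z_performance = (67.3 − 64.4) / 13.4 = 2.9000 / 13.4 = 0.2164.
z_effort = (3.95 − 4.35) / 1.44 = -0.4000 / 1.44 = -0.2778.
z_P − z_E = 0.2164 − (-0.2778) = 0.4942.
E = 0.4942 / √2 = 0.4942 / 1.41421 = 0.3495 ≈ 0.35.

0.35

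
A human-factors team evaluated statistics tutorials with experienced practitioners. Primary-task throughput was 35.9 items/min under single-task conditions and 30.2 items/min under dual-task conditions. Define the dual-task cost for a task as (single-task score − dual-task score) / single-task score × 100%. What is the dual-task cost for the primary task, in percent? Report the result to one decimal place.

Cost = (35.9 − 30.2) / 35.9 × 100%
     = 5.7000 / 35.9 × 100% = 15.8774%.
≈ 15.9%.

15.9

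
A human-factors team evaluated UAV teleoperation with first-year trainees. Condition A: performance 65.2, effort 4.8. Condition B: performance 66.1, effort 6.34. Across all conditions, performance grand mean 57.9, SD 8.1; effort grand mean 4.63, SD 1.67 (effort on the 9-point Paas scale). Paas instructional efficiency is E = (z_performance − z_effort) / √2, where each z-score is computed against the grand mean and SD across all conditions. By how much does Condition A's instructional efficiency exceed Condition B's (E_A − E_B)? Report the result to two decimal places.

Condition A: z_P = (65.2 − 57.9)/8.1 = 0.9012; z_E = (4.8 − 4.63)/1.67 = 0.1018; E_A = (0.9012 − 0.1018)/√2 = 0.5653.
Condition B: z_P = (66.1 − 57.9)/8.1 = 1.0123; z_E = (6.34 − 4.63)/1.67 = 1.0240; E_B = (1.0123 − 1.0240)/√2 = -0.0083.
E_A − E_B = 0.5653 − (-0.0083) = 0.5736 ≈ 0.57.

0.57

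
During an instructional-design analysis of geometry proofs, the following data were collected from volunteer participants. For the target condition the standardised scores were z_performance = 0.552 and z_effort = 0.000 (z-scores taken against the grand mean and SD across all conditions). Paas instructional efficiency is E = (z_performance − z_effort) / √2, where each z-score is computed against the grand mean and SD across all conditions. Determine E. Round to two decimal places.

z_P − z_E = 0.552 − 0.000 = 0.5520.
E = 0.5520 / √2 = 0.5520 / 1.41421 = 0.3903 ≈ 0.39.

0.39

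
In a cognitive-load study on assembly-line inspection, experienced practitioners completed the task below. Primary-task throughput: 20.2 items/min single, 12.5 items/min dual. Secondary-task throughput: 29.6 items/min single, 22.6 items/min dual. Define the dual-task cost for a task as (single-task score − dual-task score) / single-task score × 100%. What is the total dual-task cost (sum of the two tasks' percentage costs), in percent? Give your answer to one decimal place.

Primary cost = (20.2 − 12.5) / 20.2 × 100% = 38.1188%.
Secondary cost = (29.6 − 22.6) / 29.6 × 100% = 23.6486%.
Total = 38.1188% + 23.6486% = 61.7674% ≈ 61.8%.

61.8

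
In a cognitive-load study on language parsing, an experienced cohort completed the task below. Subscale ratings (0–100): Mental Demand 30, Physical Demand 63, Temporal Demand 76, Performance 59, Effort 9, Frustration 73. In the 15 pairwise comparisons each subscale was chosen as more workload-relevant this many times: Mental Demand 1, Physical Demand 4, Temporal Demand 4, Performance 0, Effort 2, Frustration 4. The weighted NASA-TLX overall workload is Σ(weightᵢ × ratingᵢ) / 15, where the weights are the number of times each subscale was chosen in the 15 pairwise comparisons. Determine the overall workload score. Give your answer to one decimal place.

59.7

The tallies are the weights (they sum to 15).
Weighted sum = 1·30 + 4·63 + 4·76 + 0·59 + 2·9 + 4·73
            = 30 + 252 + 304 + 0 + 18 + 292 = 896.
Overall workload = 896 / 15 = 59.7333 ≈ 59.7.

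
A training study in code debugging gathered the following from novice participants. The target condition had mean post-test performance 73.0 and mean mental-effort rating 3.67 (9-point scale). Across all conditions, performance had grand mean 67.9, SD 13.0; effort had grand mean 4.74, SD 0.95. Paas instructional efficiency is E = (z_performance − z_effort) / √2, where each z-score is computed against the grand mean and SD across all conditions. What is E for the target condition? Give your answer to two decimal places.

z_performance = (73.0 − 67.9) / 13.0 = 5.1000 / 13.0 = 0.3923.
z_effort = (3.67 − 4.74) / 0.95 = -1.0700 / 0.95 = -1.1263.
z_P − z_E = 0.3923 − (-1.1263) = 1.5186.
E = 1.5186 / √2 = 1.5186 / 1.41421 = 1.0738 ≈ 1.07.

1.07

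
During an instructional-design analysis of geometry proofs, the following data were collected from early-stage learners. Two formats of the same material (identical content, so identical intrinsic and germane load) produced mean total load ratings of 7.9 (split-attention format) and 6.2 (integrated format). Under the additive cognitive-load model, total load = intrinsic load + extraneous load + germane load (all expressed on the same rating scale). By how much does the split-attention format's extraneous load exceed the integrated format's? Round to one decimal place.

Intrinsic and germane load are equal across formats, so the difference in total load equals the difference in extraneous load.
Extraneous-load difference = 7.9 − 6.2 = 1.7.

1.7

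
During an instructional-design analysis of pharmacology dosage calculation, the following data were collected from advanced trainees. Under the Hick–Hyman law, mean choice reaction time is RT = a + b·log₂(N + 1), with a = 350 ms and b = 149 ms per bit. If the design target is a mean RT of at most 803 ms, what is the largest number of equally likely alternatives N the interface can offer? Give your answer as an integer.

7

Set 350 + 149·log₂(N + 1) ≤ 803.
log₂(N + 1) ≤ (803 − 350) / 149 = 3.0403.
N + 1 ≤ 2^3.0403 = 8.2266.
N ≤ 7.2266, so the largest integer N is 7.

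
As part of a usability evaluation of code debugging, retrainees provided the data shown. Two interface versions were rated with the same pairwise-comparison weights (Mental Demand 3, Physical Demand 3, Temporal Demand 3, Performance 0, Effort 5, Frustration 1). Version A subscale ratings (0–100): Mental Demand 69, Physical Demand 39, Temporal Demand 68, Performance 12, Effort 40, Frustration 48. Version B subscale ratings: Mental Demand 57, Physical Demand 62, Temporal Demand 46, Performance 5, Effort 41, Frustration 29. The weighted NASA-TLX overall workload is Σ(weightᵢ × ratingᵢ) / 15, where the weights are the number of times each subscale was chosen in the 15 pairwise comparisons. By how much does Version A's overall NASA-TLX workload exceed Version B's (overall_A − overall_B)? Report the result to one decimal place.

Version A weighted sum = 3·69 + 3·39 + 3·68 + 0·12 + 5·40 + 1·48 = 207 + 117 + 204 + 0 + 200 + 48 = 776; overall_A = 776/15 = 51.7333.
Version B weighted sum = 3·57 + 3·62 + 3·46 + 0·5 + 5·41 + 1·29 = 171 + 186 + 138 + 0 + 205 + 29 = 729; overall_B = 729/15 = 48.6000.
Difference = 51.7333 − 48.6000 = 3.1333 ≈ 3.1.

3.1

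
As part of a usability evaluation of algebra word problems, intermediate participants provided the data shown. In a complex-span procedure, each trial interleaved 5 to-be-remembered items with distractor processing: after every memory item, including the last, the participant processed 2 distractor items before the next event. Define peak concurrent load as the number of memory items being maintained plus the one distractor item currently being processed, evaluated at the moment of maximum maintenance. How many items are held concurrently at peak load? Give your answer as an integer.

6

Maintenance is greatest during the distractor(s) after memory item 5: all 5 memory items are being held.
One distractor item is concurrently being processed.
Peak concurrent load = 5 + 1 = 6 items.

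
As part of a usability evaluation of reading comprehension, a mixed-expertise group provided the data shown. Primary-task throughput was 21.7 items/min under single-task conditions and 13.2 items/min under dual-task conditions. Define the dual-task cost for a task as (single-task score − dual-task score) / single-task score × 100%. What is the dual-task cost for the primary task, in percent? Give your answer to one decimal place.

Cost = (21.7 − 13.2) / 21.7 × 100%
     = 8.5000 / 21.7 × 100% = 39.1705%.
≈ 39.2%.

39.2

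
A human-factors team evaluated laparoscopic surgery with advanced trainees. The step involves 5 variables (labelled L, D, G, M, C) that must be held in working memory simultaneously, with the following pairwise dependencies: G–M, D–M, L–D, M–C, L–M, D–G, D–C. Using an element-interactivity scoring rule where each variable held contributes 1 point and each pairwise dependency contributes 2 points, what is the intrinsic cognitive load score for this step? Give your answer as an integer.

Count of variables held simultaneously: 5.
Count of pairwise dependencies listed: 7.
Element contribution: 5 × 1 = 5.
Interaction contribution: 7 × 2 = 14.
Intrinsic load = 5 + 14 = 19.

19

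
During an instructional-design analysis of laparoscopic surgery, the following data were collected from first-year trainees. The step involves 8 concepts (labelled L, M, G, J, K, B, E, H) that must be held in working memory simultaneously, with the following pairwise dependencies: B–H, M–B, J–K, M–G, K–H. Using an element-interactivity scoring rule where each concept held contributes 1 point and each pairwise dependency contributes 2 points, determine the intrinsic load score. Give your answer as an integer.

Count of concepts held simultaneously: 8.
Count of pairwise dependencies listed: 5.
Element contribution: 8 × 1 = 8.
Interaction contribution: 5 × 2 = 10.
Intrinsic load = 8 + 10 = 18.

18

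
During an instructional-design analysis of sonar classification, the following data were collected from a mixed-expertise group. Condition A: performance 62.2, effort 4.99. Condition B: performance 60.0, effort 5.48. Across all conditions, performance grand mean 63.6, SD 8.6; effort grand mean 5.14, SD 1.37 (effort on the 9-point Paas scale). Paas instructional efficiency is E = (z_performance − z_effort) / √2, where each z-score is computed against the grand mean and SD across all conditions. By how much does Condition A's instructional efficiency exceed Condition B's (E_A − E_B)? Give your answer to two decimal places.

0.43

Condition A: z_P = (62.2 − 63.6)/8.6 = -0.1628; z_E = (4.99 − 5.14)/1.37 = -0.1095; E_A = (-0.1628 − (-0.1095))/√2 = -0.0377.
Condition B: z_P = (60.0 − 63.6)/8.6 = -0.4186; z_E = (5.48 − 5.14)/1.37 = 0.2482; E_B = (-0.4186 − 0.2482)/√2 = -0.4715.
E_A − E_B = -0.0377 − (-0.4715) = 0.4338 ≈ 0.43.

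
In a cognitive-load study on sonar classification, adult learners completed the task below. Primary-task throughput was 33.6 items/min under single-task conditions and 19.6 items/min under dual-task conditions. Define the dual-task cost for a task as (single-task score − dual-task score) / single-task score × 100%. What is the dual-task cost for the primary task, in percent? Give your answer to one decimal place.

41.7

Cost = (33.6 − 19.6) / 33.6 × 100%
     = 14.0000 / 33.6 × 100% = 41.6667%.
≈ 41.7%.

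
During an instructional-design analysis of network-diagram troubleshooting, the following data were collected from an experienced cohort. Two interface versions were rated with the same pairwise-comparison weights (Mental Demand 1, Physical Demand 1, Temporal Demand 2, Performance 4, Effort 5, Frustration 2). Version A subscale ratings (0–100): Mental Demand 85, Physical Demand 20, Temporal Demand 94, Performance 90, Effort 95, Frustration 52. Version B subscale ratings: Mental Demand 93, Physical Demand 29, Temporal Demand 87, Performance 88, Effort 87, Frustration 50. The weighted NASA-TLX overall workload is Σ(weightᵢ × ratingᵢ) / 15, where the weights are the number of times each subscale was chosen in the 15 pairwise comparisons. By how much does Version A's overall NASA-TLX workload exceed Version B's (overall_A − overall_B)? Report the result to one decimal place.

Version A weighted sum = 1·85 + 1·20 + 2·94 + 4·90 + 5·95 + 2·52 = 85 + 20 + 188 + 360 + 475 + 104 = 1232; overall_A = 1232/15 = 82.1333.
Version B weighted sum = 1·93 + 1·29 + 2·87 + 4·88 + 5·87 + 2·50 = 93 + 29 + 174 + 352 + 435 + 100 = 1183; overall_B = 1183/15 = 78.8667.
Difference = 82.1333 − 78.8667 = 3.2666 ≈ 3.3.

3.3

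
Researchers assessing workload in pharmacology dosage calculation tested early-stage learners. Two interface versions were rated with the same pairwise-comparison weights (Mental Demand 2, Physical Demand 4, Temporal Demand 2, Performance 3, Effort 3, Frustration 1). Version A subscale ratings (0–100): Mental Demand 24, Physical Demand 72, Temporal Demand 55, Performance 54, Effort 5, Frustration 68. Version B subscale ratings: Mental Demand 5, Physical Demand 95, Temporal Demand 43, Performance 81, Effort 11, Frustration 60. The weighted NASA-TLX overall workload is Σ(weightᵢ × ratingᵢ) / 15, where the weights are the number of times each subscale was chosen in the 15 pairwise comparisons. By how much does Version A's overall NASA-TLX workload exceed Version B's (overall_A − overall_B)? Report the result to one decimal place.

-8.1

Version A weighted sum = 2·24 + 4·72 + 2·55 + 3·54 + 3·5 + 1·68 = 48 + 288 + 110 + 162 + 15 + 68 = 691; overall_A = 691/15 = 46.0667.
Version B weighted sum = 2·5 + 4·95 + 2·43 + 3·81 + 3·11 + 1·60 = 10 + 380 + 86 + 243 + 33 + 60 = 812; overall_B = 812/15 = 54.1333.
Difference = 46.0667 − 54.1333 = -8.0666 ≈ -8.1.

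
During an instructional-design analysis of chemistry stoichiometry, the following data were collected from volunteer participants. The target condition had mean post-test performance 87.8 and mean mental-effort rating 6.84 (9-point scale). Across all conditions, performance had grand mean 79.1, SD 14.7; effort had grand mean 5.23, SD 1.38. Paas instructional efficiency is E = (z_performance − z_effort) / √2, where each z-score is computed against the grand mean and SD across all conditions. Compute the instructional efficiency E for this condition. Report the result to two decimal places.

z_performance = (87.8 − 79.1) / 14.7 = 8.7000 / 14.7 = 0.5918.
z_effort = (6.84 − 5.23) / 1.38 = 1.6100 / 1.38 = 1.1667.
z_P − z_E = 0.5918 − 1.1667 = -0.5749.
E = -0.5749 / √2 = -0.5749 / 1.41421 = -0.4065 ≈ -0.41.

-0.41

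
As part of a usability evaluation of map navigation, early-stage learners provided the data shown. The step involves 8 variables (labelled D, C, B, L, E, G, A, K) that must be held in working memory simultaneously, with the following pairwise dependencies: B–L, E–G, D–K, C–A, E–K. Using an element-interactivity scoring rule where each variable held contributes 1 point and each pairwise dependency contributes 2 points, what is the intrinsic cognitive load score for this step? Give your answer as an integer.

Count of variables held simultaneously: 8.
Count of pairwise dependencies listed: 5.
Element contribution: 8 × 1 = 8.
Interaction contribution: 5 × 2 = 10.
Intrinsic load = 8 + 10 = 18.

18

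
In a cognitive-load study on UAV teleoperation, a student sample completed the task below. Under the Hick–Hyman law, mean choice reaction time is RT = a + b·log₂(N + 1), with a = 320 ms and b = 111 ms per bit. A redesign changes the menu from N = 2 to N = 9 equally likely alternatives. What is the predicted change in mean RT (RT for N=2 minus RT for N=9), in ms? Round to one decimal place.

RT(2) = 320 + 111·log₂(3) = 320 + 111·1.5850 = 495.9350 ms.
RT(9) = 320 + 111·log₂(10) = 320 + 111·3.3219 = 688.7309 ms.
Difference = 495.9350 − 688.7309 = -192.7959 ≈ -192.8 ms.

-192.8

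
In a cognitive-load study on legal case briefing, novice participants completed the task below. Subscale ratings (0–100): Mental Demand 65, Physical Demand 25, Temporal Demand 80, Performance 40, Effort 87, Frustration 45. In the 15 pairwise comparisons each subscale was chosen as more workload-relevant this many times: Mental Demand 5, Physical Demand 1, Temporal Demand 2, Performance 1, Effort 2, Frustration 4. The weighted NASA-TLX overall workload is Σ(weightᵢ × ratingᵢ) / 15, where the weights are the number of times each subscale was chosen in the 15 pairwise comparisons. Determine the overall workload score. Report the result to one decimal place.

60.3

The tallies are the weights (they sum to 15).
Weighted sum = 5·65 + 1·25 + 2·80 + 1·40 + 2·87 + 4·45
            = 325 + 25 + 160 + 40 + 174 + 180 = 904.
Overall workload = 904 / 15 = 60.2667 ≈ 60.3.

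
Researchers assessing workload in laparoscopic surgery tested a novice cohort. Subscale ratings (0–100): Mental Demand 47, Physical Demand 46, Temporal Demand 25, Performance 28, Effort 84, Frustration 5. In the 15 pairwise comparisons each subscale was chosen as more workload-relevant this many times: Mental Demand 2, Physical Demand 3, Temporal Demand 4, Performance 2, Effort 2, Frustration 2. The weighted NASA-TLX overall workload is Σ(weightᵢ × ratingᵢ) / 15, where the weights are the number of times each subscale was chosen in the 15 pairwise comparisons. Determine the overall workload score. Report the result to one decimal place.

The tallies are the weights (they sum to 15).
Weighted sum = 2·47 + 3·46 + 4·25 + 2·28 + 2·84 + 2·5
            = 94 + 138 + 100 + 56 + 168 + 10 = 566.
Overall workload = 566 / 15 = 37.7333 ≈ 37.7.

37.7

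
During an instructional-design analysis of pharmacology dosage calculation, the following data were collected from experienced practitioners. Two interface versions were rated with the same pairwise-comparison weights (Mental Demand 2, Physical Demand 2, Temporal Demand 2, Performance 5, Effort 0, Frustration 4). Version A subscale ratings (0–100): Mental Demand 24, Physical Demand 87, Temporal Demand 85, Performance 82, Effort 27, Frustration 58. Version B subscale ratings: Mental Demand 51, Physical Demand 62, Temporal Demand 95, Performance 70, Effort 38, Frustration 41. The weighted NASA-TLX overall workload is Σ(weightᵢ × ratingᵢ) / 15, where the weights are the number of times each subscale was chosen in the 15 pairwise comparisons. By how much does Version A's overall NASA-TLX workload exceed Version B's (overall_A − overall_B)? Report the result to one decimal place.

6.9

Version A weighted sum = 2·24 + 2·87 + 2·85 + 5·82 + 0·27 + 4·58 = 48 + 174 + 170 + 410 + 0 + 232 = 1034; overall_A = 1034/15 = 68.9333.
Version B weighted sum = 2·51 + 2·62 + 2·95 + 5·70 + 0·38 + 4·41 = 102 + 124 + 190 + 350 + 0 + 164 = 930; overall_B = 930/15 = 62.0000.
Difference = 68.9333 − 62.0000 = 6.9333 ≈ 6.9.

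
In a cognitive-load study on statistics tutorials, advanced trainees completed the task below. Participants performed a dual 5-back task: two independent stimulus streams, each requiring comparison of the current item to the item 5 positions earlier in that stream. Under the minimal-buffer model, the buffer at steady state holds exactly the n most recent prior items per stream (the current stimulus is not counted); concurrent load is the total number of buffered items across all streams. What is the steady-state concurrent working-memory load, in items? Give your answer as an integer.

10

Each stream's buffer holds its 5 most recent prior items.
Two independent streams: 2 × 5 = 10 buffered items at steady state.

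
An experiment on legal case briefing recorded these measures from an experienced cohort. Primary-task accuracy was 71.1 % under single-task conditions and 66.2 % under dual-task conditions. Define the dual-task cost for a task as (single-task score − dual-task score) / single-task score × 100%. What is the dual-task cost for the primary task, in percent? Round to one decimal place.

6.9

Cost = (71.1 − 66.2) / 71.1 × 100%
     = 4.9000 / 71.1 × 100% = 6.8917%.
≈ 6.9%.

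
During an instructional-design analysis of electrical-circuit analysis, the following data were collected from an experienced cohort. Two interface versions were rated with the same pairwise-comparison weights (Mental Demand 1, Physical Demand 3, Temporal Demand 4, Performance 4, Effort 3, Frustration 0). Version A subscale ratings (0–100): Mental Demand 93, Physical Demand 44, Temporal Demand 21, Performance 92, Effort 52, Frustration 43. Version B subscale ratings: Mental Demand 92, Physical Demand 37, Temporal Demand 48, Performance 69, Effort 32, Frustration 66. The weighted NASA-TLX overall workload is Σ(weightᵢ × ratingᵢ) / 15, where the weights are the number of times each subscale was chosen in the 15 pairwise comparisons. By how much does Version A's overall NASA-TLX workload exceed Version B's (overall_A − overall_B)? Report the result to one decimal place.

4.4

Version A weighted sum = 1·93 + 3·44 + 4·21 + 4·92 + 3·52 + 0·43 = 93 + 132 + 84 + 368 + 156 + 0 = 833; overall_A = 833/15 = 55.5333.
Version B weighted sum = 1·92 + 3·37 + 4·48 + 4·69 + 3·32 + 0·66 = 92 + 111 + 192 + 276 + 96 + 0 = 767; overall_B = 767/15 = 51.1333.
Difference = 55.5333 − 51.1333 = 4.4000 ≈ 4.4.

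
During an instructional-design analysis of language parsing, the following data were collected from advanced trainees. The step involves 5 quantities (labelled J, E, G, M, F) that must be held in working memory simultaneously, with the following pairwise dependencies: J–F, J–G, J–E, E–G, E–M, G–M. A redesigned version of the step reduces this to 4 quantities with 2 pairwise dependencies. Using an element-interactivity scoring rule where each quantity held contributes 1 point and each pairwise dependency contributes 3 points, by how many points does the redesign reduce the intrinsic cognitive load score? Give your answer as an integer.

Original: 5 × 1 + 6 × 3 = 5 + 18 = 23.
Redesigned: 4 × 1 + 2 × 3 = 4 + 6 = 10.
Reduction = 23 − 10 = 13.

13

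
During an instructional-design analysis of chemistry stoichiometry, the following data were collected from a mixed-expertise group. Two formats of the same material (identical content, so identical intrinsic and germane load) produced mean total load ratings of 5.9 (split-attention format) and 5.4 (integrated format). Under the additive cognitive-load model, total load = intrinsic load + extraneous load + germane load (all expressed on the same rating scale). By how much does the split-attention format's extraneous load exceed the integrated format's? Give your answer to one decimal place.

Intrinsic and germane load are equal across formats, so the difference in total load equals the difference in extraneous load.
Extraneous-load difference = 5.9 − 5.4 = 0.5.

0.5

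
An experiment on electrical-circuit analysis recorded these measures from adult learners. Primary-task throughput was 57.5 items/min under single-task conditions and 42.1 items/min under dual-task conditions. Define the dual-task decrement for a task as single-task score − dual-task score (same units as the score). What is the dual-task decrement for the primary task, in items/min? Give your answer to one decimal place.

Decrement = 57.5 − 42.1 = 15.4000 items/min ≈ 15.4 items/min.

15.4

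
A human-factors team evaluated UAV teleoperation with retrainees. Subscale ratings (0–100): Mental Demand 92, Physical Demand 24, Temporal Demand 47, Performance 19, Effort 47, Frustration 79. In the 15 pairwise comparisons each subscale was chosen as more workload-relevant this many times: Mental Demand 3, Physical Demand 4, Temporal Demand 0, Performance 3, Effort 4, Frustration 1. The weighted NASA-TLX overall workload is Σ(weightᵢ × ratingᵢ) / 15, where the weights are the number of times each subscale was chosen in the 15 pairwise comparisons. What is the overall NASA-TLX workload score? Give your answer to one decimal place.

46.4

The tallies are the weights (they sum to 15).
Weighted sum = 3·92 + 4·24 + 0·47 + 3·19 + 4·47 + 1·79
            = 276 + 96 + 0 + 57 + 188 + 79 = 696.
Overall workload = 696 / 15 = 46.4000 ≈ 46.4.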